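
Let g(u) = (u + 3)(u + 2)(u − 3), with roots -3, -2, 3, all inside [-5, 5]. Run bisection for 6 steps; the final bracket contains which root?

m = 0, g(m) = -18 (−); new bracket [0, 5]
m = 2.5, g(m) = -12.375 (−); new bracket [2.5, 5]
m = 3.75, g(m) = 29.109375 (+); new bracket [2.5, 3.75]
m = 3.125, g(m) = 3.9238 (+); new bracket [2.5, 3.125]
m = 2.8125, g(m) = -5.2449 (−); new bracket [2.8125, 3.125]
m = 2.96875, g(m) = -0.9268 (−); new bracket [2.96875, 3.125]

3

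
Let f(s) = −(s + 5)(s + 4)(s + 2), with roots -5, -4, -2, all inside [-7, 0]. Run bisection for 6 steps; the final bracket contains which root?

-2

s = -3.5 gives f = 1.125, positive; keep [-3.5, 0]
s = -1.75 gives f = -1.828125, negative; keep [-3.5, -1.75]
s = -2.625 gives f = 2.041016, positive; keep [-2.625, -1.75]
s = -2.1875 gives f = 0.9558, positive; keep [-2.1875, -1.75]
s = -1.96875 gives f = -0.1924, negative; keep [-2.1875, -1.96875]
s = -2.078125 gives f = 0.4387, positive; keep [-2.078125, -1.96875]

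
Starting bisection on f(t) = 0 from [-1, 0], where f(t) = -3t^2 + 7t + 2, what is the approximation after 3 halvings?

-0.375

f(-0.5) = -2.25 < 0, so the root lies in [-0.5, 0]
f(-0.25) = 0.0625 > 0, so the root lies in [-0.5, -0.25]
f(-0.375) = -1.046875 < 0, so the root lies in [-0.375, -0.25]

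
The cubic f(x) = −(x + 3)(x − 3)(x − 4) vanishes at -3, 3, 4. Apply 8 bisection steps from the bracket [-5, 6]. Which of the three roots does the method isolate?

m = 0.5, f(m) = -30.625 (−); new bracket [-5, 0.5]
m = -2.25, f(m) = -24.609375 (−); new bracket [-5, -2.25]
m = -3.625, f(m) = 31.572266 (+); new bracket [-3.625, -2.25]
m = -2.9375, f(m) = -2.5745 (−); new bracket [-3.625, -2.9375]
m = -3.28125, f(m) = 12.8631 (+); new bracket [-3.28125, -2.9375]
m = -3.109375, f(m) = 4.7506 (+); new bracket [-3.109375, -2.9375]
m = -3.0234375, f(m) = 0.9915 (+); new bracket [-3.0234375, -2.9375]
m = -2.98046875, f(m) = -0.8154 (−); new bracket [-3.0234375, -2.98046875]

-3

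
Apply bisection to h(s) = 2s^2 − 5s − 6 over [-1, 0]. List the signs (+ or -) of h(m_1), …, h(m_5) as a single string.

s = -0.5 gives h = -3, negative; keep [-1, -0.5]
s = -0.75 gives h = -1.125, negative; keep [-1, -0.75]
s = -0.875 gives h = -0.09375, negative; keep [-1, -0.875]
s = -0.9375 gives h = 0.4453, positive; keep [-0.9375, -0.875]
s = -0.90625 gives h = 0.1738, positive; keep [-0.90625, -0.875]

---++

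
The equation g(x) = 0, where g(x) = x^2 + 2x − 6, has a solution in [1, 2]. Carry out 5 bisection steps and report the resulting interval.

midpoint 1.5: g = -0.75 < 0 → [1.5, 2]
midpoint 1.75: g = 0.5625 > 0 → [1.5, 1.75]
midpoint 1.625: g = -0.109375 < 0 → [1.625, 1.75]
midpoint 1.6875: g = 0.2227 > 0 → [1.625, 1.6875]
midpoint 1.65625: g = 0.0557 > 0 → [1.625, 1.65625]

[1.625, 1.65625]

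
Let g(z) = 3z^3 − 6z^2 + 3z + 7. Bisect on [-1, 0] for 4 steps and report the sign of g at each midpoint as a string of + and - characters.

++--

midpoint -0.5: g = 3.625 > 0 → [-1, -0.5]
midpoint -0.75: g = 0.109375 > 0 → [-1, -0.75]
midpoint -0.875: g = -2.228516 < 0 → [-0.875, -0.75]
midpoint -0.8125: g = -1.0076 < 0 → [-0.8125, -0.75]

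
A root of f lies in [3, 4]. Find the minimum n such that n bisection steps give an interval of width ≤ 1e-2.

7

Width after n steps is 1/2^n. Need 2^n ≥ 1/1e-2 = 100.
2^6 = 64 < 100 ≤ 2^7 = 128, so n = 7.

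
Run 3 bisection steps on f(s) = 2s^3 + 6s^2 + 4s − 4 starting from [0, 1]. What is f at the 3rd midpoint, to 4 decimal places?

1.3320

midpoint 0.5: f = -0.25 < 0 → [0.5, 1]
midpoint 0.75: f = 3.21875 > 0 → [0.5, 0.75]
midpoint 0.625: f = 1.332031 > 0 → [0.5, 0.625]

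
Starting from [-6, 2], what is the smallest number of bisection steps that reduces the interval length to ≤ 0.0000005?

Width after n steps is 8/2^n. Need 2^n ≥ 8/0.0000005 = 16000000.
2^23 = 8388608 < 16000000 ≤ 2^24 = 16777216, so n = 24.

24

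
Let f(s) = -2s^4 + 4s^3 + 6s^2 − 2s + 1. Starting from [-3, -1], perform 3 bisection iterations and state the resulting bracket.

midpoint -2: f = -35 < 0 → [-2, -1]
midpoint -1.5: f = -6.125 < 0 → [-1.5, -1]
midpoint -1.25: f = 0.179688 > 0 → [-1.5, -1.25]

[-1.5, -1.25]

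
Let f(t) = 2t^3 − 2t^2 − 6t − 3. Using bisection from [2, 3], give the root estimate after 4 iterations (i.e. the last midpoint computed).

m = 2.5, f(m) = 0.75 (+); new bracket [2, 2.5]
m = 2.25, f(m) = -3.84375 (−); new bracket [2.25, 2.5]
m = 2.375, f(m) = -1.738281 (−); new bracket [2.375, 2.5]
m = 2.4375, f(m) = -0.5435 (−); new bracket [2.4375, 2.5]

2.4375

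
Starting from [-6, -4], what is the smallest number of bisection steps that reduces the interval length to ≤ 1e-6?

Width after n steps is 2/2^n. Need 2^n ≥ 2/1e-6 = 2000000.
2^20 = 1048576 < 2000000 ≤ 2^21 = 2097152, so n = 21.

21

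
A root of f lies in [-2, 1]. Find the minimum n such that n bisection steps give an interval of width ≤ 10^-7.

Width after n steps is 3/2^n. Need 2^n ≥ 3/10^-7 = 30000000.
2^24 = 16777216 < 30000000 ≤ 2^25 = 33554432, so n = 25.

25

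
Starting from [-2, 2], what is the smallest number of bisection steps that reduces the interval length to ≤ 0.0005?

Width after n steps is 4/2^n. Need 2^n ≥ 4/0.0005 = 8000.
2^12 = 4096 < 8000 ≤ 2^13 = 8192, so n = 13.

13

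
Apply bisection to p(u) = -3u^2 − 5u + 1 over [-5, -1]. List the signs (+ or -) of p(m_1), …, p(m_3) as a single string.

midpoint -3: p = -11 < 0 → [-3, -1]
midpoint -2: p = -1 < 0 → [-2, -1]
midpoint -1.5: p = 1.75 > 0 → [-2, -1.5]

--+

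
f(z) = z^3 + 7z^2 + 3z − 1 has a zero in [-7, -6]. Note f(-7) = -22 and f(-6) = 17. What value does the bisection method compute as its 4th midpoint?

-6.5625

midpoint -6.5: f = 0.625 > 0 → [-7, -6.5]
midpoint -6.75: f = -9.859375 < 0 → [-6.75, -6.5]
midpoint -6.625: f = -4.416016 < 0 → [-6.625, -6.5]
midpoint -6.5625: f = -1.8459 < 0 → [-6.5625, -6.5]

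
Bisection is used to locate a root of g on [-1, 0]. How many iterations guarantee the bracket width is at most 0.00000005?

Width after n steps is 1/2^n. Need 2^n ≥ 1/0.00000005 = 20000000.
2^24 = 16777216 < 20000000 ≤ 2^25 = 33554432, so n = 25.

25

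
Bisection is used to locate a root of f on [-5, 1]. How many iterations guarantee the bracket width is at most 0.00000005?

27

Width after n steps is 6/2^n. Need 2^n ≥ 6/0.00000005 = 120000000.
2^26 = 67108864 < 120000000 ≤ 2^27 = 134217728, so n = 27.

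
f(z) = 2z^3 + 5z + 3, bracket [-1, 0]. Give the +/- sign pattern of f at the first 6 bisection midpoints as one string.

f(-0.5) = 0.25 > 0, so the root lies in [-1, -0.5]
f(-0.75) = -1.59375 < 0, so the root lies in [-0.75, -0.5]
f(-0.625) = -0.613281 < 0, so the root lies in [-0.625, -0.5]
f(-0.5625) = -0.1685 < 0, so the root lies in [-0.5625, -0.5]
f(-0.53125) = 0.0439 > 0, so the root lies in [-0.5625, -0.53125]
f(-0.546875) = -0.0615 < 0, so the root lies in [-0.546875, -0.53125]

+---+-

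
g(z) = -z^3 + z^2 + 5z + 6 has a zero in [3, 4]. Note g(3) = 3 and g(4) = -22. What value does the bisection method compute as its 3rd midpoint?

3.125

g(3.5) = -7.125 < 0, so the root lies in [3, 3.5]
g(3.25) = -1.515625 < 0, so the root lies in [3, 3.25]
g(3.125) = 0.873047 > 0, so the root lies in [3.125, 3.25]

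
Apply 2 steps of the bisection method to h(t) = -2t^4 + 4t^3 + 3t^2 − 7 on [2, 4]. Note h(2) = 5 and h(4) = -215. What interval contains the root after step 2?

h(3) = -34 < 0, so the root lies in [2, 3]
h(2.5) = -3.875 < 0, so the root lies in [2, 2.5]

[2, 2.5]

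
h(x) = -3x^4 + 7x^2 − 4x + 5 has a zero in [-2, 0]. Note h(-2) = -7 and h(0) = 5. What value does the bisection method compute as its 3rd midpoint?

-1.75

m = -1, h(m) = 13 (+); new bracket [-2, -1]
m = -1.5, h(m) = 11.5625 (+); new bracket [-2, -1.5]
m = -1.75, h(m) = 5.300781 (+); new bracket [-2, -1.75]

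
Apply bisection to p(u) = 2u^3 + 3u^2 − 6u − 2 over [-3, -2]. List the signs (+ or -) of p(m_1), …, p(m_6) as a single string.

+----+

p(-2.5) = 0.5 > 0, so the root lies in [-3, -2.5]
p(-2.75) = -4.40625 < 0, so the root lies in [-2.75, -2.5]
p(-2.625) = -1.753906 < 0, so the root lies in [-2.625, -2.5]
p(-2.5625) = -0.5786 < 0, so the root lies in [-2.5625, -2.5]
p(-2.53125) = -0.0274 < 0, so the root lies in [-2.53125, -2.5]
p(-2.515625) = 0.2393 > 0, so the root lies in [-2.53125, -2.515625]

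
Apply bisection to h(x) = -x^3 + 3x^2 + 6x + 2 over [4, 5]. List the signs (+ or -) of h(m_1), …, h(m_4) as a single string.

-+++

m = 4.5, h(m) = -1.375 (−); new bracket [4, 4.5]
m = 4.25, h(m) = 4.921875 (+); new bracket [4.25, 4.5]
m = 4.375, h(m) = 1.931641 (+); new bracket [4.375, 4.5]
m = 4.4375, h(m) = 0.3186 (+); new bracket [4.4375, 4.5]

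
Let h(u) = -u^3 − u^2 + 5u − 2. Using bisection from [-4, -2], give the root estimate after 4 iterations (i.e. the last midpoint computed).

h(-3) = 1 > 0, so the root lies in [-3, -2]
h(-2.5) = -5.125 < 0, so the root lies in [-3, -2.5]
h(-2.75) = -2.515625 < 0, so the root lies in [-3, -2.75]
h(-2.875) = -0.877 < 0, so the root lies in [-3, -2.875]

-2.875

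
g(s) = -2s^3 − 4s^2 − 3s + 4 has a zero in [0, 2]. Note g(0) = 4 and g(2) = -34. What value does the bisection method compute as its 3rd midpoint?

m = 1, g(m) = -5 (−); new bracket [0, 1]
m = 0.5, g(m) = 1.25 (+); new bracket [0.5, 1]
m = 0.75, g(m) = -1.34375 (−); new bracket [0.5, 0.75]

0.75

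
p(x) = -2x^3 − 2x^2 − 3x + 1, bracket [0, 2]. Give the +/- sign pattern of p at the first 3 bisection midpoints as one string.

--+

x = 1 gives p = -6, negative; keep [0, 1]
x = 0.5 gives p = -1.25, negative; keep [0, 0.5]
x = 0.25 gives p = 0.09375, positive; keep [0.25, 0.5]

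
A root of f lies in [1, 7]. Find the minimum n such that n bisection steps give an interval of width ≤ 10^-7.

Width after n steps is 6/2^n. Need 2^n ≥ 6/10^-7 = 60000000.
2^25 = 33554432 < 60000000 ≤ 2^26 = 67108864, so n = 26.

26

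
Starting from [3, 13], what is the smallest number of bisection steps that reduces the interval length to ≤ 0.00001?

20

Width after n steps is 10/2^n. Need 2^n ≥ 10/0.00001 = 1000000.
2^19 = 524288 < 1000000 ≤ 2^20 = 1048576, so n = 20.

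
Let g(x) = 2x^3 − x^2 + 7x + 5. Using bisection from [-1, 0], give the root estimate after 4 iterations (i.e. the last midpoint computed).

g(-0.5) = 1 > 0, so the root lies in [-1, -0.5]
g(-0.75) = -1.65625 < 0, so the root lies in [-0.75, -0.5]
g(-0.625) = -0.253906 < 0, so the root lies in [-0.625, -0.5]
g(-0.5625) = 0.3901 > 0, so the root lies in [-0.625, -0.5625]

-0.5625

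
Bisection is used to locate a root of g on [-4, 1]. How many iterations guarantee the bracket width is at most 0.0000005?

24

Width after n steps is 5/2^n. Need 2^n ≥ 5/0.0000005 = 10000000.
2^23 = 8388608 < 10000000 ≤ 2^24 = 16777216, so n = 24.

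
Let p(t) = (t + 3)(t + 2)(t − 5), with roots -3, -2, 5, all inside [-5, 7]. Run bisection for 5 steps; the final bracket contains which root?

5

p(1) = -48 < 0, so the root lies in [1, 7]
p(4) = -42 < 0, so the root lies in [4, 7]
p(5.5) = 31.875 > 0, so the root lies in [4, 5.5]
p(4.75) = -13.0781 < 0, so the root lies in [4.75, 5.5]
p(5.125) = 7.2363 > 0, so the root lies in [4.75, 5.125]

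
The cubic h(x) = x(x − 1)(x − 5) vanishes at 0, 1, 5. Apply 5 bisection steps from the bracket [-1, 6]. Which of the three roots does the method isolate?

5

h(2.5) = -9.375 < 0, so the root lies in [2.5, 6]
h(4.25) = -10.359375 < 0, so the root lies in [4.25, 6]
h(5.125) = 2.642578 > 0, so the root lies in [4.25, 5.125]
h(4.6875) = -5.4016 < 0, so the root lies in [4.6875, 5.125]
h(4.90625) = -1.7967 < 0, so the root lies in [4.90625, 5.125]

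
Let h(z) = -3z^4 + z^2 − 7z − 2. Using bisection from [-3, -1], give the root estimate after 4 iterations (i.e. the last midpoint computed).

-1.375

h(-2) = -32 < 0, so the root lies in [-2, -1]
h(-1.5) = -4.4375 < 0, so the root lies in [-1.5, -1]
h(-1.25) = 0.988281 > 0, so the root lies in [-1.5, -1.25]
h(-1.375) = -1.2078 < 0, so the root lies in [-1.375, -1.25]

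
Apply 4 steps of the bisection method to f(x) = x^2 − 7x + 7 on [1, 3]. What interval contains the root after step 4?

[1.125, 1.25]

f(2) = -3 < 0, so the root lies in [1, 2]
f(1.5) = -1.25 < 0, so the root lies in [1, 1.5]
f(1.25) = -0.1875 < 0, so the root lies in [1, 1.25]
f(1.125) = 0.3906 > 0, so the root lies in [1.125, 1.25]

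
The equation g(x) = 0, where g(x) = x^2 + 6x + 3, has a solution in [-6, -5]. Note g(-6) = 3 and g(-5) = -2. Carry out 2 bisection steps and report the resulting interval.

[-5.5, -5.25]

midpoint -5.5: g = 0.25 > 0 → [-5.5, -5]
midpoint -5.25: g = -0.9375 < 0 → [-5.5, -5.25]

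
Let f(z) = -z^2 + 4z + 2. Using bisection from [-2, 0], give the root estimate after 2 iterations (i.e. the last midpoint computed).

midpoint -1: f = -3 < 0 → [-1, 0]
midpoint -0.5: f = -0.25 < 0 → [-0.5, 0]

-0.5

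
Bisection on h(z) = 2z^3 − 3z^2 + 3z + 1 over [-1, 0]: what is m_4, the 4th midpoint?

midpoint -0.5: h = -1.5 < 0 → [-0.5, 0]
midpoint -0.25: h = 0.03125 > 0 → [-0.5, -0.25]
midpoint -0.375: h = -0.652344 < 0 → [-0.375, -0.25]
midpoint -0.3125: h = -0.2915 < 0 → [-0.3125, -0.25]

-0.3125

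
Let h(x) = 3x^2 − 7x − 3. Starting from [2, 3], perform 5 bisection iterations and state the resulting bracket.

h(2.5) = -1.75 < 0, so the root lies in [2.5, 3]
h(2.75) = 0.4375 > 0, so the root lies in [2.5, 2.75]
h(2.625) = -0.703125 < 0, so the root lies in [2.625, 2.75]
h(2.6875) = -0.1445 < 0, so the root lies in [2.6875, 2.75]
h(2.71875) = 0.1436 > 0, so the root lies in [2.6875, 2.71875]

[2.6875, 2.71875]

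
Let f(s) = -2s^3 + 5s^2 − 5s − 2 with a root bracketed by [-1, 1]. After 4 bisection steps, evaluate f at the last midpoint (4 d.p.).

m = 0, f(m) = -2 (−); new bracket [-1, 0]
m = -0.5, f(m) = 2 (+); new bracket [-0.5, 0]
m = -0.25, f(m) = -0.40625 (−); new bracket [-0.5, -0.25]
m = -0.375, f(m) = 0.6836 (+); new bracket [-0.375, -0.25]

0.6836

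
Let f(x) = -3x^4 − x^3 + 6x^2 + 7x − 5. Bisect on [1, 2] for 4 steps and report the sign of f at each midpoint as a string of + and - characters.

+---

f(1.5) = 0.4375 > 0, so the root lies in [1.5, 2]
f(1.75) = -7.871094 < 0, so the root lies in [1.5, 1.75]
f(1.625) = -2.990967 < 0, so the root lies in [1.5, 1.625]
f(1.5625) = -1.1102 < 0, so the root lies in [1.5, 1.5625]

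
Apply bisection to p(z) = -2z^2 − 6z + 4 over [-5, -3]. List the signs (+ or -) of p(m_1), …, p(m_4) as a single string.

-+--

p(-4) = -4 < 0, so the root lies in [-4, -3]
p(-3.5) = 0.5 > 0, so the root lies in [-4, -3.5]
p(-3.75) = -1.625 < 0, so the root lies in [-3.75, -3.5]
p(-3.625) = -0.5312 < 0, so the root lies in [-3.625, -3.5]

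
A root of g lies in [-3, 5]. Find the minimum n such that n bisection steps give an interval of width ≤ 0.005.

11

Width after n steps is 8/2^n. Need 2^n ≥ 8/0.005 = 1600.
2^10 = 1024 < 1600 ≤ 2^11 = 2048, so n = 11.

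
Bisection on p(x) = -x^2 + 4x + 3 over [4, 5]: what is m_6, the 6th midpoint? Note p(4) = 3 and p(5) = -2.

4.640625

midpoint 4.5: p = 0.75 > 0 → [4.5, 5]
midpoint 4.75: p = -0.5625 < 0 → [4.5, 4.75]
midpoint 4.625: p = 0.109375 > 0 → [4.625, 4.75]
midpoint 4.6875: p = -0.2227 < 0 → [4.625, 4.6875]
midpoint 4.65625: p = -0.0557 < 0 → [4.625, 4.65625]
midpoint 4.640625: p = 0.0271 > 0 → [4.640625, 4.65625]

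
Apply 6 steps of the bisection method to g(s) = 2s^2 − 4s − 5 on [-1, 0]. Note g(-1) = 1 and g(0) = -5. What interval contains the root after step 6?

m = -0.5, g(m) = -2.5 (−); new bracket [-1, -0.5]
m = -0.75, g(m) = -0.875 (−); new bracket [-1, -0.75]
m = -0.875, g(m) = 0.03125 (+); new bracket [-0.875, -0.75]
m = -0.8125, g(m) = -0.4297 (−); new bracket [-0.875, -0.8125]
m = -0.84375, g(m) = -0.2012 (−); new bracket [-0.875, -0.84375]
m = -0.859375, g(m) = -0.0854 (−); new bracket [-0.875, -0.859375]

[-0.875, -0.859375]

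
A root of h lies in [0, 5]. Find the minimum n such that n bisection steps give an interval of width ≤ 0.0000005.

Width after n steps is 5/2^n. Need 2^n ≥ 5/0.0000005 = 10000000.
2^23 = 8388608 < 10000000 ≤ 2^24 = 16777216, so n = 24.

24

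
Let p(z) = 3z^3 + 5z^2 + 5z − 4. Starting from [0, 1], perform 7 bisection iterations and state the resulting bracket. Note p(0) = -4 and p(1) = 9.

p(0.5) = 0.125 > 0, so the root lies in [0, 0.5]
p(0.25) = -2.390625 < 0, so the root lies in [0.25, 0.5]
p(0.375) = -1.263672 < 0, so the root lies in [0.375, 0.5]
p(0.4375) = -0.6042 < 0, so the root lies in [0.4375, 0.5]
p(0.46875) = -0.2486 < 0, so the root lies in [0.46875, 0.5]
p(0.484375) = -0.0641 < 0, so the root lies in [0.484375, 0.5]
p(0.4921875) = 0.0299 > 0, so the root lies in [0.484375, 0.4921875]

[0.484375, 0.4921875]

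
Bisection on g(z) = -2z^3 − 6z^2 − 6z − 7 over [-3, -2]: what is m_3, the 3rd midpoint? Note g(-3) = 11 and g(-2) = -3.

-2.375

midpoint -2.5: g = 1.75 > 0 → [-2.5, -2]
midpoint -2.25: g = -1.09375 < 0 → [-2.5, -2.25]
midpoint -2.375: g = 0.199219 > 0 → [-2.375, -2.25]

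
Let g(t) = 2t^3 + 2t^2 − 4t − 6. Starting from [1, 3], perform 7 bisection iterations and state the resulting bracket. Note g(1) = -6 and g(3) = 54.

t = 2 gives g = 10, positive; keep [1, 2]
t = 1.5 gives g = -0.75, negative; keep [1.5, 2]
t = 1.75 gives g = 3.84375, positive; keep [1.5, 1.75]
t = 1.625 gives g = 1.3633, positive; keep [1.5, 1.625]
t = 1.5625 gives g = 0.2622, positive; keep [1.5, 1.5625]
t = 1.53125 gives g = -0.2548, negative; keep [1.53125, 1.5625]
t = 1.546875 gives g = 0.0009, positive; keep [1.53125, 1.546875]

[1.53125, 1.546875]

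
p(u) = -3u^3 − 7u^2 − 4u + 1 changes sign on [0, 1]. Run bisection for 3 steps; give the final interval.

midpoint 0.5: p = -3.125 < 0 → [0, 0.5]
midpoint 0.25: p = -0.484375 < 0 → [0, 0.25]
midpoint 0.125: p = 0.384766 > 0 → [0.125, 0.25]

[0.125, 0.25]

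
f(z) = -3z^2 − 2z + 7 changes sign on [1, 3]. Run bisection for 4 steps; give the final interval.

midpoint 2: f = -9 < 0 → [1, 2]
midpoint 1.5: f = -2.75 < 0 → [1, 1.5]
midpoint 1.25: f = -0.1875 < 0 → [1, 1.25]
midpoint 1.125: f = 0.9531 > 0 → [1.125, 1.25]

[1.125, 1.25]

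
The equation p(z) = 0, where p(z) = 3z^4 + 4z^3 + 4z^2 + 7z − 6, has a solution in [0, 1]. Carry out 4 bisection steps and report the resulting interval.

[0.5, 0.5625]

z = 0.5 gives p = -0.8125, negative; keep [0.5, 1]
z = 0.75 gives p = 4.136719, positive; keep [0.5, 0.75]
z = 0.625 gives p = 1.371826, positive; keep [0.5, 0.625]
z = 0.5625 gives p = 0.2154, positive; keep [0.5, 0.5625]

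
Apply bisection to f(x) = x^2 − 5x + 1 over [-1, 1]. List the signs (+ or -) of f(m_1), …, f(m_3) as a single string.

m = 0, f(m) = 1 (+); new bracket [0, 1]
m = 0.5, f(m) = -1.25 (−); new bracket [0, 0.5]
m = 0.25, f(m) = -0.1875 (−); new bracket [0, 0.25]

+--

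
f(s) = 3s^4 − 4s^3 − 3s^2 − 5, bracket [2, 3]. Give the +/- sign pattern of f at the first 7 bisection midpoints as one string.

+++++--

s = 2.5 gives f = 30.9375, positive; keep [2, 2.5]
s = 2.25 gives f = 11.136719, positive; keep [2, 2.25]
s = 2.125 gives f = 4.24292, positive; keep [2, 2.125]
s = 2.0625 gives f = 1.4307, positive; keep [2, 2.0625]
s = 2.03125 gives f = 0.1696, positive; keep [2, 2.03125]
s = 2.015625 gives f = -0.4264, negative; keep [2.015625, 2.03125]
s = 2.0234375 gives f = -0.1313, negative; keep [2.0234375, 2.03125]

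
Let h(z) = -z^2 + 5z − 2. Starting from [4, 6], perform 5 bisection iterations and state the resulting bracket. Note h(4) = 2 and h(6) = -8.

m = 5, h(m) = -2 (−); new bracket [4, 5]
m = 4.5, h(m) = 0.25 (+); new bracket [4.5, 5]
m = 4.75, h(m) = -0.8125 (−); new bracket [4.5, 4.75]
m = 4.625, h(m) = -0.2656 (−); new bracket [4.5, 4.625]
m = 4.5625, h(m) = -0.0039 (−); new bracket [4.5, 4.5625]

[4.5, 4.5625]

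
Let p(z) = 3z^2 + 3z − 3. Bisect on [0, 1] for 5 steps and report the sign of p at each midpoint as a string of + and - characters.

-++--

z = 0.5 gives p = -0.75, negative; keep [0.5, 1]
z = 0.75 gives p = 0.9375, positive; keep [0.5, 0.75]
z = 0.625 gives p = 0.046875, positive; keep [0.5, 0.625]
z = 0.5625 gives p = -0.3633, negative; keep [0.5625, 0.625]
z = 0.59375 gives p = -0.1611, negative; keep [0.59375, 0.625]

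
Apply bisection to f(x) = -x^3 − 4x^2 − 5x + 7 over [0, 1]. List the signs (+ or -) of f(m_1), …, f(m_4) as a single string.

++--

f(0.5) = 3.375 > 0, so the root lies in [0.5, 1]
f(0.75) = 0.578125 > 0, so the root lies in [0.75, 1]
f(0.875) = -1.107422 < 0, so the root lies in [0.75, 0.875]
f(0.8125) = -0.2395 < 0, so the root lies in [0.75, 0.8125]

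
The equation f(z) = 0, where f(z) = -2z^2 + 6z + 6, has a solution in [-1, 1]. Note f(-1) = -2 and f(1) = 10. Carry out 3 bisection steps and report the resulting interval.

midpoint 0: f = 6 > 0 → [-1, 0]
midpoint -0.5: f = 2.5 > 0 → [-1, -0.5]
midpoint -0.75: f = 0.375 > 0 → [-1, -0.75]

[-1, -0.75]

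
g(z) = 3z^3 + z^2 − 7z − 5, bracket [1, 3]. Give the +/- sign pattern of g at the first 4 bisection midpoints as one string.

+-+-

m = 2, g(m) = 9 (+); new bracket [1, 2]
m = 1.5, g(m) = -3.125 (−); new bracket [1.5, 2]
m = 1.75, g(m) = 1.890625 (+); new bracket [1.5, 1.75]
m = 1.625, g(m) = -0.8613 (−); new bracket [1.625, 1.75]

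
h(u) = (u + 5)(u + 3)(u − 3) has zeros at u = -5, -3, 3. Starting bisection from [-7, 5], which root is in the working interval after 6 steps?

3

midpoint -1: h = -32 < 0 → [-1, 5]
midpoint 2: h = -35 < 0 → [2, 5]
midpoint 3.5: h = 27.625 > 0 → [2, 3.5]
midpoint 2.75: h = -11.1406 < 0 → [2.75, 3.5]
midpoint 3.125: h = 6.2207 > 0 → [2.75, 3.125]
midpoint 2.9375: h = -2.9456 < 0 → [2.9375, 3.125]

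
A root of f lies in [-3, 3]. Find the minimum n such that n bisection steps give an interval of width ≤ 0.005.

11

Width after n steps is 6/2^n. Need 2^n ≥ 6/0.005 = 1200.
2^10 = 1024 < 1200 ≤ 2^11 = 2048, so n = 11.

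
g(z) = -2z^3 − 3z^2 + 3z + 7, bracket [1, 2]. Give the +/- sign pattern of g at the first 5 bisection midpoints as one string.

midpoint 1.5: g = -2 < 0 → [1, 1.5]
midpoint 1.25: g = 2.15625 > 0 → [1.25, 1.5]
midpoint 1.375: g = 0.253906 > 0 → [1.375, 1.5]
midpoint 1.4375: g = -0.8276 < 0 → [1.375, 1.4375]
midpoint 1.40625: g = -0.2757 < 0 → [1.375, 1.40625]

-++--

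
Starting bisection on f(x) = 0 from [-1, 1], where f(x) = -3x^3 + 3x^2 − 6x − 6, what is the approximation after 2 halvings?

x = 0 gives f = -6, negative; keep [-1, 0]
x = -0.5 gives f = -1.875, negative; keep [-1, -0.5]

-0.5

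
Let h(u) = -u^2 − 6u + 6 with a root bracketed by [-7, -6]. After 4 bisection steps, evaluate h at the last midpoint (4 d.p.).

midpoint -6.5: h = 2.75 > 0 → [-7, -6.5]
midpoint -6.75: h = 0.9375 > 0 → [-7, -6.75]
midpoint -6.875: h = -0.015625 < 0 → [-6.875, -6.75]
midpoint -6.8125: h = 0.4648 > 0 → [-6.875, -6.8125]

0.4648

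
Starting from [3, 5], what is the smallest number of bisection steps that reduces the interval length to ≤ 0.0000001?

Width after n steps is 2/2^n. Need 2^n ≥ 2/0.0000001 = 20000000.
2^24 = 16777216 < 20000000 ≤ 2^25 = 33554432, so n = 25.

25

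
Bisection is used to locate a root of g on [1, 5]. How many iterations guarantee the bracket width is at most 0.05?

Width after n steps is 4/2^n. Need 2^n ≥ 4/0.05 = 80.
2^6 = 64 < 80 ≤ 2^7 = 128, so n = 7.

7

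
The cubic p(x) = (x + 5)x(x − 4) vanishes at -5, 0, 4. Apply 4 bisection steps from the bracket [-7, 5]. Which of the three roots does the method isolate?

-5

x = -1 gives p = 20, positive; keep [-7, -1]
x = -4 gives p = 32, positive; keep [-7, -4]
x = -5.5 gives p = -26.125, negative; keep [-5.5, -4]
x = -4.75 gives p = 10.3906, positive; keep [-5.5, -4.75]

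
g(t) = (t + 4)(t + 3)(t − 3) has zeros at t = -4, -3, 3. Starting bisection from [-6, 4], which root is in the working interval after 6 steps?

3

t = -1 gives g = -24, negative; keep [-1, 4]
t = 1.5 gives g = -37.125, negative; keep [1.5, 4]
t = 2.75 gives g = -9.703125, negative; keep [2.75, 4]
t = 3.375 gives g = 17.6309, positive; keep [2.75, 3.375]
t = 3.0625 gives g = 2.676, positive; keep [2.75, 3.0625]
t = 2.90625 gives g = -3.8241, negative; keep [2.90625, 3.0625]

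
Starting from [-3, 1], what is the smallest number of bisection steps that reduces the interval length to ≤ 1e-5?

Width after n steps is 4/2^n. Need 2^n ≥ 4/1e-5 = 400000.
2^18 = 262144 < 400000 ≤ 2^19 = 524288, so n = 19.

19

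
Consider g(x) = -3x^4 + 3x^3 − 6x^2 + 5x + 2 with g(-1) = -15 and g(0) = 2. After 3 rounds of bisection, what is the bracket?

[-0.375, -0.25]

m = -0.5, g(m) = -2.5625 (−); new bracket [-0.5, 0]
m = -0.25, g(m) = 0.316406 (+); new bracket [-0.5, -0.25]
m = -0.375, g(m) = -0.936279 (−); new bracket [-0.375, -0.25]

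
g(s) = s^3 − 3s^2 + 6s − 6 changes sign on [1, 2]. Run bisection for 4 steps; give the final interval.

[1.5625, 1.625]

midpoint 1.5: g = -0.375 < 0 → [1.5, 2]
midpoint 1.75: g = 0.671875 > 0 → [1.5, 1.75]
midpoint 1.625: g = 0.119141 > 0 → [1.5, 1.625]
midpoint 1.5625: g = -0.1345 < 0 → [1.5625, 1.625]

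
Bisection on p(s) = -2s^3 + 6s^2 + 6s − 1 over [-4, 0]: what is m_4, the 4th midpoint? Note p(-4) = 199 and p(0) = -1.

-0.75

m = -2, p(m) = 27 (+); new bracket [-2, 0]
m = -1, p(m) = 1 (+); new bracket [-1, 0]
m = -0.5, p(m) = -2.25 (−); new bracket [-1, -0.5]
m = -0.75, p(m) = -1.2812 (−); new bracket [-1, -0.75]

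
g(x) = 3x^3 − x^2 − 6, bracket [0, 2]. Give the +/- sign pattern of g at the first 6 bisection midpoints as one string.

-+--++

g(1) = -4 < 0, so the root lies in [1, 2]
g(1.5) = 1.875 > 0, so the root lies in [1, 1.5]
g(1.25) = -1.703125 < 0, so the root lies in [1.25, 1.5]
g(1.375) = -0.0918 < 0, so the root lies in [1.375, 1.5]
g(1.4375) = 0.845 > 0, so the root lies in [1.375, 1.4375]
g(1.40625) = 0.3652 > 0, so the root lies in [1.375, 1.40625]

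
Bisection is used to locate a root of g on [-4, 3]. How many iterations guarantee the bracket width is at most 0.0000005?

Width after n steps is 7/2^n. Need 2^n ≥ 7/0.0000005 = 14000000.
2^23 = 8388608 < 14000000 ≤ 2^24 = 16777216, so n = 24.

24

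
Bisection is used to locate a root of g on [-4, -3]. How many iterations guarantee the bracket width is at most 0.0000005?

Width after n steps is 1/2^n. Need 2^n ≥ 1/0.0000005 = 2000000.
2^20 = 1048576 < 2000000 ≤ 2^21 = 2097152, so n = 21.

21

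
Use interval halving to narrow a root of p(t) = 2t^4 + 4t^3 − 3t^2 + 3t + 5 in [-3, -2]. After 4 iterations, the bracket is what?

[-2.6875, -2.625]

t = -2.5 gives p = -5.625, negative; keep [-3, -2.5]
t = -2.75 gives p = 5.257812, positive; keep [-2.75, -2.5]
t = -2.625 gives p = -0.937012, negative; keep [-2.75, -2.625]
t = -2.6875 gives p = 1.9595, positive; keep [-2.6875, -2.625]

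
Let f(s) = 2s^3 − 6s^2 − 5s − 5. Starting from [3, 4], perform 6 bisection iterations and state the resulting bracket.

[3.8125, 3.828125]

s = 3.5 gives f = -10.25, negative; keep [3.5, 4]
s = 3.75 gives f = -2.65625, negative; keep [3.75, 4]
s = 3.875 gives f = 1.902344, positive; keep [3.75, 3.875]
s = 3.8125 gives f = -0.4429, negative; keep [3.8125, 3.875]
s = 3.84375 gives f = 0.7131, positive; keep [3.8125, 3.84375]
s = 3.828125 gives f = 0.131, positive; keep [3.8125, 3.828125]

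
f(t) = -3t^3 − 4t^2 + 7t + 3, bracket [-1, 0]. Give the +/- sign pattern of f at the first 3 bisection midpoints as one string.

t = -0.5 gives f = -1.125, negative; keep [-0.5, 0]
t = -0.25 gives f = 1.046875, positive; keep [-0.5, -0.25]
t = -0.375 gives f = -0.029297, negative; keep [-0.375, -0.25]

-+-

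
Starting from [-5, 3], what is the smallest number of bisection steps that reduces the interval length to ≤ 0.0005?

Width after n steps is 8/2^n. Need 2^n ≥ 8/0.0005 = 16000.
2^13 = 8192 < 16000 ≤ 2^14 = 16384, so n = 14.

14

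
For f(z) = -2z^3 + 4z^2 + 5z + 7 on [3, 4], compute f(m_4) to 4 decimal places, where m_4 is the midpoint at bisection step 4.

f(3.5) = -12.25 < 0, so the root lies in [3, 3.5]
f(3.25) = -3.15625 < 0, so the root lies in [3, 3.25]
f(3.125) = 0.652344 > 0, so the root lies in [3.125, 3.25]
f(3.1875) = -1.1929 < 0, so the root lies in [3.125, 3.1875]

-1.1929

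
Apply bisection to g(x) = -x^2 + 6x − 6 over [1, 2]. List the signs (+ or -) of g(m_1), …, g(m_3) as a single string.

+-+

x = 1.5 gives g = 0.75, positive; keep [1, 1.5]
x = 1.25 gives g = -0.0625, negative; keep [1.25, 1.5]
x = 1.375 gives g = 0.359375, positive; keep [1.25, 1.375]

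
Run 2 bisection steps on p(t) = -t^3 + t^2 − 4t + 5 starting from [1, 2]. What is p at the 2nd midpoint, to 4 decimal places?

-0.3906

midpoint 1.5: p = -2.125 < 0 → [1, 1.5]
midpoint 1.25: p = -0.390625 < 0 → [1, 1.25]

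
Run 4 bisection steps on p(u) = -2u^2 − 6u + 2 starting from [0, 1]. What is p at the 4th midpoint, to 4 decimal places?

-0.0703

u = 0.5 gives p = -1.5, negative; keep [0, 0.5]
u = 0.25 gives p = 0.375, positive; keep [0.25, 0.5]
u = 0.375 gives p = -0.53125, negative; keep [0.25, 0.375]
u = 0.3125 gives p = -0.0703, negative; keep [0.25, 0.3125]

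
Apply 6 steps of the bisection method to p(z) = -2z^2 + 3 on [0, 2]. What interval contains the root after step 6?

[1.21875, 1.25]

z = 1 gives p = 1, positive; keep [1, 2]
z = 1.5 gives p = -1.5, negative; keep [1, 1.5]
z = 1.25 gives p = -0.125, negative; keep [1, 1.25]
z = 1.125 gives p = 0.4688, positive; keep [1.125, 1.25]
z = 1.1875 gives p = 0.1797, positive; keep [1.1875, 1.25]
z = 1.21875 gives p = 0.0293, positive; keep [1.21875, 1.25]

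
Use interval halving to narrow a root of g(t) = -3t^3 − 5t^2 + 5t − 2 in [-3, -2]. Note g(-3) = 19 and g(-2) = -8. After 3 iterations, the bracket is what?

g(-2.5) = 1.125 > 0, so the root lies in [-2.5, -2]
g(-2.25) = -4.390625 < 0, so the root lies in [-2.5, -2.25]
g(-2.375) = -1.888672 < 0, so the root lies in [-2.5, -2.375]

[-2.5, -2.375]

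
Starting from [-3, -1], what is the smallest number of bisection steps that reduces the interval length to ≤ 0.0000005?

Width after n steps is 2/2^n. Need 2^n ≥ 2/0.0000005 = 4000000.
2^21 = 2097152 < 4000000 ≤ 2^22 = 4194304, so n = 22.

22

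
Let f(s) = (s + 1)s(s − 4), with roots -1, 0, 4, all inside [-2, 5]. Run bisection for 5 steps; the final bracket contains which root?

4

s = 1.5 gives f = -9.375, negative; keep [1.5, 5]
s = 3.25 gives f = -10.359375, negative; keep [3.25, 5]
s = 4.125 gives f = 2.642578, positive; keep [3.25, 4.125]
s = 3.6875 gives f = -5.4016, negative; keep [3.6875, 4.125]
s = 3.90625 gives f = -1.7967, negative; keep [3.90625, 4.125]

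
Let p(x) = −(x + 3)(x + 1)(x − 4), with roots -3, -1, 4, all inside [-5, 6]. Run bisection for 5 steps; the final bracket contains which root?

p(0.5) = 18.375 > 0, so the root lies in [0.5, 6]
p(3.25) = 19.921875 > 0, so the root lies in [3.25, 6]
p(4.625) = -26.806641 < 0, so the root lies in [3.25, 4.625]
p(3.9375) = 2.1409 > 0, so the root lies in [3.9375, 4.625]
p(4.28125) = -10.8152 < 0, so the root lies in [3.9375, 4.28125]

4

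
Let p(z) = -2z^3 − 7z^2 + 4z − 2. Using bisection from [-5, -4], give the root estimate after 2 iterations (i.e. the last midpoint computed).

m = -4.5, p(m) = 20.5 (+); new bracket [-4.5, -4]
m = -4.25, p(m) = 8.09375 (+); new bracket [-4.25, -4]

-4.25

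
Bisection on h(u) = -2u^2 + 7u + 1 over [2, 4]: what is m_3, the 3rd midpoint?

midpoint 3: h = 4 > 0 → [3, 4]
midpoint 3.5: h = 1 > 0 → [3.5, 4]
midpoint 3.75: h = -0.875 < 0 → [3.5, 3.75]

3.75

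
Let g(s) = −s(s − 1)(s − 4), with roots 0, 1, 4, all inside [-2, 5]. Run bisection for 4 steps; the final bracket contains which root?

midpoint 1.5: g = 1.875 > 0 → [1.5, 5]
midpoint 3.25: g = 5.484375 > 0 → [3.25, 5]
midpoint 4.125: g = -1.611328 < 0 → [3.25, 4.125]
midpoint 3.6875: g = 3.0969 > 0 → [3.6875, 4.125]

4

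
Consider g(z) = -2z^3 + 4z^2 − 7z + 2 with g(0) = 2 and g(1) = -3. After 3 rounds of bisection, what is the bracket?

z = 0.5 gives g = -0.75, negative; keep [0, 0.5]
z = 0.25 gives g = 0.46875, positive; keep [0.25, 0.5]
z = 0.375 gives g = -0.167969, negative; keep [0.25, 0.375]

[0.25, 0.375]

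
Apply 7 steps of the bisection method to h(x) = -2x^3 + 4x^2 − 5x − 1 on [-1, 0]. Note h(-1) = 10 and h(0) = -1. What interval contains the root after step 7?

midpoint -0.5: h = 2.75 > 0 → [-0.5, 0]
midpoint -0.25: h = 0.53125 > 0 → [-0.25, 0]
midpoint -0.125: h = -0.308594 < 0 → [-0.25, -0.125]
midpoint -0.1875: h = 0.0913 > 0 → [-0.1875, -0.125]
midpoint -0.15625: h = -0.1135 < 0 → [-0.1875, -0.15625]
midpoint -0.171875: h = -0.0123 < 0 → [-0.1875, -0.171875]
midpoint -0.1796875: h = 0.0392 > 0 → [-0.1796875, -0.171875]

[-0.1796875, -0.171875]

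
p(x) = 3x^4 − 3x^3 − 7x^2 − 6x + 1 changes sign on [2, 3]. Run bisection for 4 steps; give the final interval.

[2.3125, 2.375]

m = 2.5, p(m) = 12.5625 (+); new bracket [2, 2.5]
m = 2.25, p(m) = -5.222656 (−); new bracket [2.25, 2.5]
m = 2.375, p(m) = 2.526123 (+); new bracket [2.25, 2.375]
m = 2.3125, p(m) = -1.6157 (−); new bracket [2.3125, 2.375]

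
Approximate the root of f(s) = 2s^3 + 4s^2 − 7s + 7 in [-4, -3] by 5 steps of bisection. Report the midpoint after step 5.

-3.34375

m = -3.5, f(m) = -5.25 (−); new bracket [-3.5, -3]
m = -3.25, f(m) = 3.34375 (+); new bracket [-3.5, -3.25]
m = -3.375, f(m) = -0.699219 (−); new bracket [-3.375, -3.25]
m = -3.3125, f(m) = 1.3843 (+); new bracket [-3.375, -3.3125]
m = -3.34375, f(m) = 0.3582 (+); new bracket [-3.375, -3.34375]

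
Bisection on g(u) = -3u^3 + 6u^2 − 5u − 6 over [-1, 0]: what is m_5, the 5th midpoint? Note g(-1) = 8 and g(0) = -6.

-0.59375

m = -0.5, g(m) = -1.625 (−); new bracket [-1, -0.5]
m = -0.75, g(m) = 2.390625 (+); new bracket [-0.75, -0.5]
m = -0.625, g(m) = 0.201172 (+); new bracket [-0.625, -0.5]
m = -0.5625, g(m) = -0.7551 (−); new bracket [-0.625, -0.5625]
m = -0.59375, g(m) = -0.2881 (−); new bracket [-0.625, -0.59375]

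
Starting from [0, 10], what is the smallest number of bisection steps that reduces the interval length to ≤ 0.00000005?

Width after n steps is 10/2^n. Need 2^n ≥ 10/0.00000005 = 200000000.
2^27 = 134217728 < 200000000 ≤ 2^28 = 268435456, so n = 28.

28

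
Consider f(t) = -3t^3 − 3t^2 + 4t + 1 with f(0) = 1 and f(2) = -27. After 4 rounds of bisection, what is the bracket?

midpoint 1: f = -1 < 0 → [0, 1]
midpoint 0.5: f = 1.875 > 0 → [0.5, 1]
midpoint 0.75: f = 1.046875 > 0 → [0.75, 1]
midpoint 0.875: f = 0.1934 > 0 → [0.875, 1]

[0.875, 1]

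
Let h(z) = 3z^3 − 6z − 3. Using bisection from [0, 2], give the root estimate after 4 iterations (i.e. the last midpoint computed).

midpoint 1: h = -6 < 0 → [1, 2]
midpoint 1.5: h = -1.875 < 0 → [1.5, 2]
midpoint 1.75: h = 2.578125 > 0 → [1.5, 1.75]
midpoint 1.625: h = 0.123 > 0 → [1.5, 1.625]

1.625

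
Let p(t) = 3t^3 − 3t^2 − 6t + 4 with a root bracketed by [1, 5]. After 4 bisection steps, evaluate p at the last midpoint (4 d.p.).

0.3906

m = 3, p(m) = 40 (+); new bracket [1, 3]
m = 2, p(m) = 4 (+); new bracket [1, 2]
m = 1.5, p(m) = -1.625 (−); new bracket [1.5, 2]
m = 1.75, p(m) = 0.3906 (+); new bracket [1.5, 1.75]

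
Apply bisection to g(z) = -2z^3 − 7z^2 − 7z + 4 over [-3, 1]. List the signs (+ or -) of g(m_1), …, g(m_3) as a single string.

m = -1, g(m) = 6 (+); new bracket [-1, 1]
m = 0, g(m) = 4 (+); new bracket [0, 1]
m = 0.5, g(m) = -1.5 (−); new bracket [0, 0.5]

++-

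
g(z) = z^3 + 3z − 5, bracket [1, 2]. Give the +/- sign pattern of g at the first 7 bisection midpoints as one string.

++-++--

midpoint 1.5: g = 2.875 > 0 → [1, 1.5]
midpoint 1.25: g = 0.703125 > 0 → [1, 1.25]
midpoint 1.125: g = -0.201172 < 0 → [1.125, 1.25]
midpoint 1.1875: g = 0.2371 > 0 → [1.125, 1.1875]
midpoint 1.15625: g = 0.0146 > 0 → [1.125, 1.15625]
midpoint 1.140625: g = -0.0941 < 0 → [1.140625, 1.15625]
midpoint 1.1484375: g = -0.04 < 0 → [1.1484375, 1.15625]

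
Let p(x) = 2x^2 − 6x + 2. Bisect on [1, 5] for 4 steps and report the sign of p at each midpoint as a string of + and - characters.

+--+

m = 3, p(m) = 2 (+); new bracket [1, 3]
m = 2, p(m) = -2 (−); new bracket [2, 3]
m = 2.5, p(m) = -0.5 (−); new bracket [2.5, 3]
m = 2.75, p(m) = 0.625 (+); new bracket [2.5, 2.75]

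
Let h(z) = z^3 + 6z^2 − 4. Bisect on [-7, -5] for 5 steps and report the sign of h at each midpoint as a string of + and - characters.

h(-6) = -4 < 0, so the root lies in [-6, -5]
h(-5.5) = 11.125 > 0, so the root lies in [-6, -5.5]
h(-5.75) = 4.265625 > 0, so the root lies in [-6, -5.75]
h(-5.875) = 0.3145 > 0, so the root lies in [-6, -5.875]
h(-5.9375) = -1.7966 < 0, so the root lies in [-5.9375, -5.875]

-+++-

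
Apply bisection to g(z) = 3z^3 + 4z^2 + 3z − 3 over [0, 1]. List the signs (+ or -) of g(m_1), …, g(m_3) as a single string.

-++

g(0.5) = -0.125 < 0, so the root lies in [0.5, 1]
g(0.75) = 2.765625 > 0, so the root lies in [0.5, 0.75]
g(0.625) = 1.169922 > 0, so the root lies in [0.5, 0.625]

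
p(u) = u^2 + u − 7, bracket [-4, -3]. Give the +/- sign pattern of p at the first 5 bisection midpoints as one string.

++--+

p(-3.5) = 1.75 > 0, so the root lies in [-3.5, -3]
p(-3.25) = 0.3125 > 0, so the root lies in [-3.25, -3]
p(-3.125) = -0.359375 < 0, so the root lies in [-3.25, -3.125]
p(-3.1875) = -0.0273 < 0, so the root lies in [-3.25, -3.1875]
p(-3.21875) = 0.1416 > 0, so the root lies in [-3.21875, -3.1875]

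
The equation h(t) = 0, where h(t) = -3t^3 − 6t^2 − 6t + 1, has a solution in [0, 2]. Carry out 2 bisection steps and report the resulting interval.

m = 1, h(m) = -14 (−); new bracket [0, 1]
m = 0.5, h(m) = -3.875 (−); new bracket [0, 0.5]

[0, 0.5]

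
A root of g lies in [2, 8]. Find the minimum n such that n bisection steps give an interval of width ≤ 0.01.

Width after n steps is 6/2^n. Need 2^n ≥ 6/0.01 = 600.
2^9 = 512 < 600 ≤ 2^10 = 1024, so n = 10.

10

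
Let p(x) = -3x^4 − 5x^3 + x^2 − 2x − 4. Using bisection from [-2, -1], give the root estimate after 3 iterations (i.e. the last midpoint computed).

-1.875

m = -1.5, p(m) = 2.9375 (+); new bracket [-2, -1.5]
m = -1.75, p(m) = 1.222656 (+); new bracket [-2, -1.75]
m = -1.875, p(m) = -0.854248 (−); new bracket [-1.875, -1.75]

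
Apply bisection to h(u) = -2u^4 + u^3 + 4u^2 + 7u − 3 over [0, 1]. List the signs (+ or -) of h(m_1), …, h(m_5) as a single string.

+-+--

h(0.5) = 1.5 > 0, so the root lies in [0, 0.5]
h(0.25) = -0.992188 < 0, so the root lies in [0.25, 0.5]
h(0.375) = 0.200684 > 0, so the root lies in [0.25, 0.375]
h(0.3125) = -0.4104 < 0, so the root lies in [0.3125, 0.375]
h(0.34375) = -0.1084 < 0, so the root lies in [0.34375, 0.375]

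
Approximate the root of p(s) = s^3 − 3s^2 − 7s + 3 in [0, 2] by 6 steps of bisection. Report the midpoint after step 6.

m = 1, p(m) = -6 (−); new bracket [0, 1]
m = 0.5, p(m) = -1.125 (−); new bracket [0, 0.5]
m = 0.25, p(m) = 1.078125 (+); new bracket [0.25, 0.5]
m = 0.375, p(m) = 0.0059 (+); new bracket [0.375, 0.5]
m = 0.4375, p(m) = -0.553 (−); new bracket [0.375, 0.4375]
m = 0.40625, p(m) = -0.2718 (−); new bracket [0.375, 0.40625]

0.40625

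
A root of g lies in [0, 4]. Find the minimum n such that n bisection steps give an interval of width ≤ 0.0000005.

Width after n steps is 4/2^n. Need 2^n ≥ 4/0.0000005 = 8000000.
2^22 = 4194304 < 8000000 ≤ 2^23 = 8388608, so n = 23.

23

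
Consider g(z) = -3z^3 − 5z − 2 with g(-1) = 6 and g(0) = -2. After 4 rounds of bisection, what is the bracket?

m = -0.5, g(m) = 0.875 (+); new bracket [-0.5, 0]
m = -0.25, g(m) = -0.703125 (−); new bracket [-0.5, -0.25]
m = -0.375, g(m) = 0.033203 (+); new bracket [-0.375, -0.25]
m = -0.3125, g(m) = -0.3459 (−); new bracket [-0.375, -0.3125]

[-0.375, -0.3125]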